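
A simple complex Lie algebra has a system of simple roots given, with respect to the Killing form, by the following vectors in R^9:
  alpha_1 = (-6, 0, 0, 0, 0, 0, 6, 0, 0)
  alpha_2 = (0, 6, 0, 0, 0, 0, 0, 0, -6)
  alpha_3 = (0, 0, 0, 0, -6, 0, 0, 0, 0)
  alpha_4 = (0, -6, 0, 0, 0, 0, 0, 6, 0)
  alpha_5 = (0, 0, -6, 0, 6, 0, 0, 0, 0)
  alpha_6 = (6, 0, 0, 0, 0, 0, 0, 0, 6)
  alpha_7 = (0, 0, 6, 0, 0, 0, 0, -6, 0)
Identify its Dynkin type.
Compute the Cartan integers a_ij = 2(alpha_i, alpha_j)/(alpha_j, alpha_j); the resulting 7x7 Cartan matrix is
[[2, 0, 0, 0, 0, -1, 0], [0, 2, 0, -1, 0, -1, 0], [0, 0, 2, 0, -1, 0, 0], [0, -1, 0, 2, 0, 0, -1], [0, 0, -2, 0, 2, 0, -1], [-1, -1, 0, 0, 0, 2, 0], [0, 0, 0, -1, -1, 0, 2]].
The roots have two lengths (squared-length ratio 2:1); the short ones are alpha_{3}. The associated Dynkin diagram is a chain of 7 nodes with a double edge at one end; the terminal node there is the unique short simple root (B_7), so the type is B_7 (the algebra so(15)).

B_7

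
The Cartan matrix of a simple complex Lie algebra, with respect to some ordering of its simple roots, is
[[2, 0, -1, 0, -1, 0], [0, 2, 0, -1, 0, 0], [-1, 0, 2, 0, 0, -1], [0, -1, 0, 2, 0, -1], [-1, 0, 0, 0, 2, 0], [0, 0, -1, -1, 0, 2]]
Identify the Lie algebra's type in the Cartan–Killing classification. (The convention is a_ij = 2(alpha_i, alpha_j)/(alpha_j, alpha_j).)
The matrix has rank 6 with 2's on the diagonal. Reading the off-diagonal entries as Dynkin edges (a single edge where a_ij = a_ji = -1; a double or triple edge where a_ij * a_ji = 2 or 3), the diagram is a chain of 6 nodes with single edges (A_6). One simple-root ordering that puts it in standard form is (alpha_2, alpha_4, alpha_6, alpha_3, alpha_1, alpha_5). So the algebra is type A_6, i.e. sl(7).

type A_6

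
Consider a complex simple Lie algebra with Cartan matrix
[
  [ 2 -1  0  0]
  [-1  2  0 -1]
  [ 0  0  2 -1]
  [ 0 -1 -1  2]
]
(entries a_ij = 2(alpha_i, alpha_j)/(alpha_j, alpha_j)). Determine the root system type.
The matrix has rank 4 with 2's on the diagonal. Reading the off-diagonal entries as Dynkin edges (a single edge where a_ij = a_ji = -1; a double or triple edge where a_ij * a_ji = 2 or 3), the diagram is a chain of 4 nodes with single edges (A_4). One simple-root ordering that puts it in standard form is (alpha_3, alpha_4, alpha_2, alpha_1). So the algebra is type A_4, i.e. sl(5).

A4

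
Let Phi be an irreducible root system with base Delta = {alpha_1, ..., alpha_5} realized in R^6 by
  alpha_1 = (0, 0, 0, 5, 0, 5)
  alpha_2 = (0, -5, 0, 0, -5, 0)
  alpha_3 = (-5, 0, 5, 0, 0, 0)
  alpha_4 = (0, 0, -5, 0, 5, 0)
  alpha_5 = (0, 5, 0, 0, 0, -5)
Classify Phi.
Compute the Cartan integers a_ij = 2(alpha_i, alpha_j)/(alpha_j, alpha_j); the resulting 5x5 Cartan matrix is
[[2, 0, 0, 0, -1], [0, 2, 0, -1, -1], [0, 0, 2, -1, 0], [0, -1, -1, 2, 0], [-1, -1, 0, 0, 2]].
All simple roots have the same length, so the diagram is simply laced. The associated Dynkin diagram is a chain of 5 nodes with single edges (A_5), so the type is A_5 (the algebra sl(6)).

A_5 (sl(6))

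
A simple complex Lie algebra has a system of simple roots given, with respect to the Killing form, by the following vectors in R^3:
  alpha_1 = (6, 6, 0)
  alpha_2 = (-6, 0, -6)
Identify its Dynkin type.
Compute the Cartan integers a_ij = 2(alpha_i, alpha_j)/(alpha_j, alpha_j); the resulting 2x2 Cartan matrix is
[[2, -1], [-1, 2]].
All simple roots have the same length, so the diagram is simply laced. The associated Dynkin diagram is a chain of 2 nodes with single edges (A_2), so the type is A_2 (the algebra sl(3)).

A2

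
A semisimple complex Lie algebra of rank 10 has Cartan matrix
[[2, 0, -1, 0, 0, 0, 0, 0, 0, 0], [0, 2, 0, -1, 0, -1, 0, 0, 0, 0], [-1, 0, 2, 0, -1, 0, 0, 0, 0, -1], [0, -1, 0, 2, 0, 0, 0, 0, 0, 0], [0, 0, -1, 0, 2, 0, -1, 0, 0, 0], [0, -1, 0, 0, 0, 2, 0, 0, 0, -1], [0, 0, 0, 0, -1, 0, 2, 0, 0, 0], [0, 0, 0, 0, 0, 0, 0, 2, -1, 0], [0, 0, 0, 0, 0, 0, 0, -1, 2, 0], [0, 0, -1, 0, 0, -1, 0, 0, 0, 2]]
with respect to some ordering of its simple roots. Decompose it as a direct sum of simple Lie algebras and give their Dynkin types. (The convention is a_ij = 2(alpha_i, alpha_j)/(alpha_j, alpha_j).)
A_2 (sl(3)) + E_8

The diagram associated to this matrix has two connected components: the simple roots {alpha_8, alpha_9} form a chain of 2 nodes with single edges (A_2), and {alpha_1, alpha_2, alpha_3, alpha_4, alpha_5, alpha_6, alpha_7, alpha_10} form a chain of 7 nodes with one extra node attached to the third node from one end (E_8). A semisimple Lie algebra decomposes uniquely as the direct sum of simple ideals, one per connected component of its Dynkin diagram, so g ≅ A_2 ⊕ E_8 (dimension 8 + 248 = 256).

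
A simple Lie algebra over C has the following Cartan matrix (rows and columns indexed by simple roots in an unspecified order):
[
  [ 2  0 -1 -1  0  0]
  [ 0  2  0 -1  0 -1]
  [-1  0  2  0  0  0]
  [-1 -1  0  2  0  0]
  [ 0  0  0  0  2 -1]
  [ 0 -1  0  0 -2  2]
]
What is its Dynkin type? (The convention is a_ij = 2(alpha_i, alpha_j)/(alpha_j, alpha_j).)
B_6 (so(13))

The matrix has rank 6 with 2's on the diagonal. Reading the off-diagonal entries as Dynkin edges (a single edge where a_ij = a_ji = -1; a double or triple edge where a_ij * a_ji = 2 or 3), the diagram is a chain of 6 nodes with a double edge at one end; the terminal node there is the unique short simple root (B_6). One simple-root ordering that puts it in standard form is (alpha_3, alpha_1, alpha_4, alpha_2, alpha_6, alpha_5). So the algebra is type B_6, i.e. so(13).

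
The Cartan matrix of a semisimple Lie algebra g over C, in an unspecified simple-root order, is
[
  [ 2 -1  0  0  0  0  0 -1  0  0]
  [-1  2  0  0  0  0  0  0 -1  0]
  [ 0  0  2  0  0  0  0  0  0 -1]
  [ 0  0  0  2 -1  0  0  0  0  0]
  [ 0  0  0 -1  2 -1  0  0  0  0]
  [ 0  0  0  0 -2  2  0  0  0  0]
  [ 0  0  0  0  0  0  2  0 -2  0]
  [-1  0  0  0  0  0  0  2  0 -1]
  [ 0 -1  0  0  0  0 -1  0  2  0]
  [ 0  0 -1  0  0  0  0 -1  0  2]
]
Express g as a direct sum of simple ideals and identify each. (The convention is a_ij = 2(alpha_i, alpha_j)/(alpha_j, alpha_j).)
C_3 + C_7

The diagram associated to this matrix has two connected components: the simple roots {alpha_4, alpha_5, alpha_6} form a chain of 3 nodes with a double edge at one end; the terminal node there is the unique long simple root (C_3), and {alpha_1, alpha_2, alpha_3, alpha_7, alpha_8, alpha_9, alpha_10} form a chain of 7 nodes with a double edge at one end; the terminal node there is the unique long simple root (C_7). A semisimple Lie algebra decomposes uniquely as the direct sum of simple ideals, one per connected component of its Dynkin diagram, so g ≅ C_3 ⊕ C_7 (dimension 21 + 105 = 126).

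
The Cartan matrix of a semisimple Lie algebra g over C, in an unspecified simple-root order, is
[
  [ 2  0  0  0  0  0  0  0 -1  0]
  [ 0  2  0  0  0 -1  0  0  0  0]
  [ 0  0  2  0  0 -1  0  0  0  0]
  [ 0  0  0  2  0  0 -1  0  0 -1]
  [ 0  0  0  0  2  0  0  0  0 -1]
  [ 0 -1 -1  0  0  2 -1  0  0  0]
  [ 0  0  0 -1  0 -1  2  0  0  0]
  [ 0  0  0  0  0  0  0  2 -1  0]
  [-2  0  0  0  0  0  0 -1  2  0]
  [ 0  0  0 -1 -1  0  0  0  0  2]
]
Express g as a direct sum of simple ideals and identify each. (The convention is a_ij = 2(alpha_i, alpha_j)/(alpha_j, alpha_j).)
type B_3 + type D_7

The diagram associated to this matrix has two connected components: the simple roots {alpha_1, alpha_8, alpha_9} form a chain of 3 nodes with a double edge at one end; the terminal node there is the unique short simple root (B_3), and {alpha_2, alpha_3, alpha_4, alpha_5, alpha_6, alpha_7, alpha_10} form a chain of 5 nodes with a fork of two nodes at one end (D_7). A semisimple Lie algebra decomposes uniquely as the direct sum of simple ideals, one per connected component of its Dynkin diagram, so g ≅ B_3 ⊕ D_7 (dimension 21 + 91 = 112).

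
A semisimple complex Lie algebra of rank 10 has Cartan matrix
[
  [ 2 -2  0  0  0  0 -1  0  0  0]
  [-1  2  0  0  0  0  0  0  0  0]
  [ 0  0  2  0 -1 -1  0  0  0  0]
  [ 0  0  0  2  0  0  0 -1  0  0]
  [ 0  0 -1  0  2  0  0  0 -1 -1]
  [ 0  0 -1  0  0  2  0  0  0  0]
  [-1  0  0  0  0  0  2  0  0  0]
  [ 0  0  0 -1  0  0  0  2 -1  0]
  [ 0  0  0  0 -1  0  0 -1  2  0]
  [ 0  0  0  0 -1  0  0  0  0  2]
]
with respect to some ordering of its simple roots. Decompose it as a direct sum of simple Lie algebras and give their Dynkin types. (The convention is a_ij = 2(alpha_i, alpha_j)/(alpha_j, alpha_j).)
The diagram associated to this matrix has two connected components: the simple roots {alpha_1, alpha_2, alpha_7} form a chain of 3 nodes with a double edge at one end; the terminal node there is the unique short simple root (B_3), and {alpha_3, alpha_4, alpha_5, alpha_6, alpha_8, alpha_9, alpha_10} form a chain of 6 nodes with one extra node attached to the third node from one end (E_7). A semisimple Lie algebra decomposes uniquely as the direct sum of simple ideals, one per connected component of its Dynkin diagram, so g ≅ B_3 ⊕ E_7 (dimension 21 + 133 = 154).

B_3 (so(7)) ⊕ E_7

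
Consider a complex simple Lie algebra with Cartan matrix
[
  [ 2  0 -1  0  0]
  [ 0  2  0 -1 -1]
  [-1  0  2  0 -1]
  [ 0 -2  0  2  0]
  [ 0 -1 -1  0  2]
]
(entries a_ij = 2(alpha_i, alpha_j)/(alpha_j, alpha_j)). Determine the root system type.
C_5 (sp(10))

The matrix has rank 5 with 2's on the diagonal. Reading the off-diagonal entries as Dynkin edges (a single edge where a_ij = a_ji = -1; a double or triple edge where a_ij * a_ji = 2 or 3), the diagram is a chain of 5 nodes with a double edge at one end; the terminal node there is the unique long simple root (C_5). One simple-root ordering that puts it in standard form is (alpha_1, alpha_3, alpha_5, alpha_2, alpha_4). So the algebra is type C_5, i.e. sp(10).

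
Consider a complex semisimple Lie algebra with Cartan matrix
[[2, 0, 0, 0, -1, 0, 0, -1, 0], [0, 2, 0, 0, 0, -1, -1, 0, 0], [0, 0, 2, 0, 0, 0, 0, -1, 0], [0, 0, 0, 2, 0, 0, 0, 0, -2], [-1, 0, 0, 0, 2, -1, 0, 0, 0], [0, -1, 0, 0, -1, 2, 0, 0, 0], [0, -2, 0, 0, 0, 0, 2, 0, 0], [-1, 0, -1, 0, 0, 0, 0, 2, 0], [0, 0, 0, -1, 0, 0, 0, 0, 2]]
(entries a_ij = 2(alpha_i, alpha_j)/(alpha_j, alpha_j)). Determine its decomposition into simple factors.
B_2 ⊕ C_7

The diagram associated to this matrix has two connected components: the simple roots {alpha_4, alpha_9} form a chain of 2 nodes with a double edge at one end; the terminal node there is the unique short simple root (B_2), and {alpha_1, alpha_2, alpha_3, alpha_5, alpha_6, alpha_7, alpha_8} form a chain of 7 nodes with a double edge at one end; the terminal node there is the unique long simple root (C_7). A semisimple Lie algebra decomposes uniquely as the direct sum of simple ideals, one per connected component of its Dynkin diagram, so g ≅ B_2 ⊕ C_7 (dimension 10 + 105 = 115).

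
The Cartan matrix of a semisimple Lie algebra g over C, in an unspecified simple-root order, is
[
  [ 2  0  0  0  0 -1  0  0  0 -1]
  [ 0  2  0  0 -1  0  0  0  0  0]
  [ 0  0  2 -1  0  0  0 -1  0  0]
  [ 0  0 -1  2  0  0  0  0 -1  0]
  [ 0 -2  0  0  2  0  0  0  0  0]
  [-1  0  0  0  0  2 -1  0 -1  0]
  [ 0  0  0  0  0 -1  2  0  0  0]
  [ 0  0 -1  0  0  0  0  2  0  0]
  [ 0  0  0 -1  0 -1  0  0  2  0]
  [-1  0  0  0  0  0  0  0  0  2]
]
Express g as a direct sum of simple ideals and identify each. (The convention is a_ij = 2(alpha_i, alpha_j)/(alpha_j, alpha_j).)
B2 + E8

The diagram associated to this matrix has two connected components: the simple roots {alpha_2, alpha_5} form a chain of 2 nodes with a double edge at one end; the terminal node there is the unique short simple root (B_2), and {alpha_1, alpha_3, alpha_4, alpha_6, alpha_7, alpha_8, alpha_9, alpha_10} form a chain of 7 nodes with one extra node attached to the third node from one end (E_8). A semisimple Lie algebra decomposes uniquely as the direct sum of simple ideals, one per connected component of its Dynkin diagram, so g ≅ B_2 ⊕ E_8 (dimension 10 + 248 = 258).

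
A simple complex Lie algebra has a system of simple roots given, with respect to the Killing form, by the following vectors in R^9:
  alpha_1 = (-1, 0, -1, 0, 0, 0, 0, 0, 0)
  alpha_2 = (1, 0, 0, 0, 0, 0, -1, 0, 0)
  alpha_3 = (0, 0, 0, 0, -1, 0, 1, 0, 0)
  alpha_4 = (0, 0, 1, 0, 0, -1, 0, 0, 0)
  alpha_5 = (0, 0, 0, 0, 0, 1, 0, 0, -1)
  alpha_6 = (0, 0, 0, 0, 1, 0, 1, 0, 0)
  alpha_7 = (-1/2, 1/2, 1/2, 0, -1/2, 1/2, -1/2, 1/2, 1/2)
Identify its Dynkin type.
E7

Compute the Cartan integers a_ij = 2(alpha_i, alpha_j)/(alpha_j, alpha_j); the resulting 7x7 Cartan matrix is
[[2, -1, 0, -1, 0, 0, 0], [-1, 2, -1, 0, 0, -1, 0], [0, -1, 2, 0, 0, 0, 0], [-1, 0, 0, 2, -1, 0, 0], [0, 0, 0, -1, 2, 0, 0], [0, -1, 0, 0, 0, 2, -1], [0, 0, 0, 0, 0, -1, 2]].
All simple roots have the same length, so the diagram is simply laced. The associated Dynkin diagram is a chain of 6 nodes with one extra node attached to the third node from one end (E_7), so the type is E_7.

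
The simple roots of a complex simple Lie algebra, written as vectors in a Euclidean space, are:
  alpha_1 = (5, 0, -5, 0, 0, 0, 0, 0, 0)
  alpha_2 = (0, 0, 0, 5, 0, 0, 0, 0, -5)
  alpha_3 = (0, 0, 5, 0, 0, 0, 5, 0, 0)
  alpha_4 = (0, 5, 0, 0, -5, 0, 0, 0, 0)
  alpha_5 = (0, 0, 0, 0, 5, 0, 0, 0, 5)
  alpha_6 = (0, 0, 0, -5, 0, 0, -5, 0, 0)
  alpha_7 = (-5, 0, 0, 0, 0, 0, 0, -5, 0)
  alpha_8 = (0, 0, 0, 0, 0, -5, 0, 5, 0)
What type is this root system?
Compute the Cartan integers a_ij = 2(alpha_i, alpha_j)/(alpha_j, alpha_j); the resulting 8x8 Cartan matrix is
[[2, 0, -1, 0, 0, 0, -1, 0], [0, 2, 0, 0, -1, -1, 0, 0], [-1, 0, 2, 0, 0, -1, 0, 0], [0, 0, 0, 2, -1, 0, 0, 0], [0, -1, 0, -1, 2, 0, 0, 0], [0, -1, -1, 0, 0, 2, 0, 0], [-1, 0, 0, 0, 0, 0, 2, -1], [0, 0, 0, 0, 0, 0, -1, 2]].
All simple roots have the same length, so the diagram is simply laced. The associated Dynkin diagram is a chain of 8 nodes with single edges (A_8), so the type is A_8 (the algebra sl(9)).

A_8 (sl(9))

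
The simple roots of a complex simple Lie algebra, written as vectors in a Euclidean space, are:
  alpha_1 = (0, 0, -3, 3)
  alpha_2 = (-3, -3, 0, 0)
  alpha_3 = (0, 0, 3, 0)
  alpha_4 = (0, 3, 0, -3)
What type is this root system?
Compute the Cartan integers a_ij = 2(alpha_i, alpha_j)/(alpha_j, alpha_j); the resulting 4x4 Cartan matrix is
[[2, 0, -2, -1], [0, 2, 0, -1], [-1, 0, 2, 0], [-1, -1, 0, 2]].
The roots have two lengths (squared-length ratio 2:1); the short ones are alpha_{3}. The associated Dynkin diagram is a chain of 4 nodes with a double edge at one end; the terminal node there is the unique short simple root (B_4), so the type is B_4 (the algebra so(9)).

B4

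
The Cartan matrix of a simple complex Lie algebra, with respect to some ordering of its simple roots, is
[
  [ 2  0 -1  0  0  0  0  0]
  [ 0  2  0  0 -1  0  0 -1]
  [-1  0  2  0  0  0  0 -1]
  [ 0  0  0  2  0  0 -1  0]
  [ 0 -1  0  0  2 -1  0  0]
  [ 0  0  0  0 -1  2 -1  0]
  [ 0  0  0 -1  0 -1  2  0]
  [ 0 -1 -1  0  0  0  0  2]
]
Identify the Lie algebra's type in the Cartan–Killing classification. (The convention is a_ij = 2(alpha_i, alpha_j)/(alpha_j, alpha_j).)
The matrix has rank 8 with 2's on the diagonal. Reading the off-diagonal entries as Dynkin edges (a single edge where a_ij = a_ji = -1; a double or triple edge where a_ij * a_ji = 2 or 3), the diagram is a chain of 8 nodes with single edges (A_8). One simple-root ordering that puts it in standard form is (alpha_1, alpha_3, alpha_8, alpha_2, alpha_5, alpha_6, alpha_7, alpha_4). So the algebra is type A_8, i.e. sl(9).

A_8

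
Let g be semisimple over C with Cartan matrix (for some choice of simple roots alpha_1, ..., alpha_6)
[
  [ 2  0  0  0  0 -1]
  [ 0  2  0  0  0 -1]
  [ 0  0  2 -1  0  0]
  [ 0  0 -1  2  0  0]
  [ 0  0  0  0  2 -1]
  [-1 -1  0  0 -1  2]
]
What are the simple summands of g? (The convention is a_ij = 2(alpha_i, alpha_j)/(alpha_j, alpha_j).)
The diagram associated to this matrix has two connected components: the simple roots {alpha_3, alpha_4} form a chain of 2 nodes with single edges (A_2), and {alpha_1, alpha_2, alpha_5, alpha_6} form a chain of 2 nodes with a fork of two nodes at one end (D_4). A semisimple Lie algebra decomposes uniquely as the direct sum of simple ideals, one per connected component of its Dynkin diagram, so g ≅ A_2 ⊕ D_4 (dimension 8 + 28 = 36).

type A_2 + type D_4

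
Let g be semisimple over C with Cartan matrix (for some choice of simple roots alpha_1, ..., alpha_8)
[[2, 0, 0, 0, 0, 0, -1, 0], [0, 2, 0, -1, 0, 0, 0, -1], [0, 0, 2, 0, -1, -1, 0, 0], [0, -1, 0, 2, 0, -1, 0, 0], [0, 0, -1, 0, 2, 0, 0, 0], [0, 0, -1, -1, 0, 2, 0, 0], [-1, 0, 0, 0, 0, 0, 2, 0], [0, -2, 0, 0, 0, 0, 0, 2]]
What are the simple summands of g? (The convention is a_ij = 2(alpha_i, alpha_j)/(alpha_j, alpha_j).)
type A_2 + type C_6

The diagram associated to this matrix has two connected components: the simple roots {alpha_1, alpha_7} form a chain of 2 nodes with single edges (A_2), and {alpha_2, alpha_3, alpha_4, alpha_5, alpha_6, alpha_8} form a chain of 6 nodes with a double edge at one end; the terminal node there is the unique long simple root (C_6). A semisimple Lie algebra decomposes uniquely as the direct sum of simple ideals, one per connected component of its Dynkin diagram, so g ≅ A_2 ⊕ C_6 (dimension 8 + 78 = 86).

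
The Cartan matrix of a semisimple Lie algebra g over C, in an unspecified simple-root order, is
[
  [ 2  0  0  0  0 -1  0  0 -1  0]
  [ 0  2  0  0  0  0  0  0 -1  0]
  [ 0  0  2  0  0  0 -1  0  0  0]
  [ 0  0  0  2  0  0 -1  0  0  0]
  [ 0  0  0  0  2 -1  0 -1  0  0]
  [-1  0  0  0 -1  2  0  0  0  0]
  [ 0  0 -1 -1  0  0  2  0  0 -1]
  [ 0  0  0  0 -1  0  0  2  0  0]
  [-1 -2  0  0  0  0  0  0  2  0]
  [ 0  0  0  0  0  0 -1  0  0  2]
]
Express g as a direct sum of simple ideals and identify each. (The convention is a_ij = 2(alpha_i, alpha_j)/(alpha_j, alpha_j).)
type B_6 + type D_4

The diagram associated to this matrix has two connected components: the simple roots {alpha_1, alpha_2, alpha_5, alpha_6, alpha_8, alpha_9} form a chain of 6 nodes with a double edge at one end; the terminal node there is the unique short simple root (B_6), and {alpha_3, alpha_4, alpha_7, alpha_10} form a chain of 2 nodes with a fork of two nodes at one end (D_4). A semisimple Lie algebra decomposes uniquely as the direct sum of simple ideals, one per connected component of its Dynkin diagram, so g ≅ B_6 ⊕ D_4 (dimension 78 + 28 = 106).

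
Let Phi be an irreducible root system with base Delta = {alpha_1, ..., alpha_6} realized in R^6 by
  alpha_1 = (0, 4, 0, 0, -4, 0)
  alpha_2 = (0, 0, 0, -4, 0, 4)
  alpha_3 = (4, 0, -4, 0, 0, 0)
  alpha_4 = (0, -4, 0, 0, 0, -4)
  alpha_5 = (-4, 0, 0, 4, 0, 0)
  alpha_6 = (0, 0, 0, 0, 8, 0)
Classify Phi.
Compute the Cartan integers a_ij = 2(alpha_i, alpha_j)/(alpha_j, alpha_j); the resulting 6x6 Cartan matrix is
[[2, 0, 0, -1, 0, -1], [0, 2, 0, -1, -1, 0], [0, 0, 2, 0, -1, 0], [-1, -1, 0, 2, 0, 0], [0, -1, -1, 0, 2, 0], [-2, 0, 0, 0, 0, 2]].
The roots have two lengths (squared-length ratio 2:1); the short ones are alpha_{1,2,3,4,5}. The associated Dynkin diagram is a chain of 6 nodes with a double edge at one end; the terminal node there is the unique long simple root (C_6), so the type is C_6 (the algebra sp(12)).

C6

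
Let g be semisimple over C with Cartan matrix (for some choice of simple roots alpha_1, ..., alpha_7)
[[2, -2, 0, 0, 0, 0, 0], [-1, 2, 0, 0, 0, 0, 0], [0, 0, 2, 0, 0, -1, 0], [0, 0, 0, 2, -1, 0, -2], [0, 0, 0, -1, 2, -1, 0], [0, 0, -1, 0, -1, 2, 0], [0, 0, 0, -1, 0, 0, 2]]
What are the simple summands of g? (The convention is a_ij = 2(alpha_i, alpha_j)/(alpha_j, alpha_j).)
type B_2 ⊕ type B_5

The diagram associated to this matrix has two connected components: the simple roots {alpha_1, alpha_2} form a chain of 2 nodes with a double edge at one end; the terminal node there is the unique short simple root (B_2), and {alpha_3, alpha_4, alpha_5, alpha_6, alpha_7} form a chain of 5 nodes with a double edge at one end; the terminal node there is the unique short simple root (B_5). A semisimple Lie algebra decomposes uniquely as the direct sum of simple ideals, one per connected component of its Dynkin diagram, so g ≅ B_2 ⊕ B_5 (dimension 10 + 55 = 65).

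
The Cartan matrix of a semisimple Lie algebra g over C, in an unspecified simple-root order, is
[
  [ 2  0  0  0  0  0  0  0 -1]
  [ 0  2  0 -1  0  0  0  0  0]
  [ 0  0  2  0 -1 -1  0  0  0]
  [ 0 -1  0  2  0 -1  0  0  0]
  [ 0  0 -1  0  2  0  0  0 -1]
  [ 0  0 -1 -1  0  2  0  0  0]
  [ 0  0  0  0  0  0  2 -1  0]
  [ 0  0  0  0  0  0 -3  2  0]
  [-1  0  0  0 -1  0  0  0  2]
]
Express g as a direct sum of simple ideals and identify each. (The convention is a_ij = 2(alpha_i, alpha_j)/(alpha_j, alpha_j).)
The diagram associated to this matrix has two connected components: the simple roots {alpha_1, alpha_2, alpha_3, alpha_4, alpha_5, alpha_6, alpha_9} form a chain of 7 nodes with single edges (A_7), and {alpha_7, alpha_8} form two nodes joined by a triple edge (G_2). A semisimple Lie algebra decomposes uniquely as the direct sum of simple ideals, one per connected component of its Dynkin diagram, so g ≅ A_7 ⊕ G_2 (dimension 63 + 14 = 77).

type A_7 + type G_2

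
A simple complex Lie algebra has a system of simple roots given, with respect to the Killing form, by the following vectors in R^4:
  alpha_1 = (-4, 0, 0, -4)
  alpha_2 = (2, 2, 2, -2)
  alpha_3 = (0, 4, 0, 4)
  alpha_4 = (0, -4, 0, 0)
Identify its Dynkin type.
F4

Compute the Cartan integers a_ij = 2(alpha_i, alpha_j)/(alpha_j, alpha_j); the resulting 4x4 Cartan matrix is
[[2, 0, -1, 0], [0, 2, 0, -1], [-1, 0, 2, -2], [0, -1, -1, 2]].
The roots have two lengths (squared-length ratio 2:1); the short ones are alpha_{2,4}. The associated Dynkin diagram is a chain of 4 nodes with a double edge between the middle two (F_4), so the type is F_4.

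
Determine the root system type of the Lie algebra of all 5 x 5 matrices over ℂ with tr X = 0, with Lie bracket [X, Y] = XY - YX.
This is sl(5), which has dimension 5^2 - 1 = 24 and rank 5 - 1 = 4 (a Cartan subalgebra is the diagonal traceless matrices). In the classification of classical Lie algebras, the special linear algebra sl(n+1) has type A_n; here n = 4, so the Dynkin diagram is a chain of 4 nodes with single edges (A_4). Hence the type is A_4.

A_4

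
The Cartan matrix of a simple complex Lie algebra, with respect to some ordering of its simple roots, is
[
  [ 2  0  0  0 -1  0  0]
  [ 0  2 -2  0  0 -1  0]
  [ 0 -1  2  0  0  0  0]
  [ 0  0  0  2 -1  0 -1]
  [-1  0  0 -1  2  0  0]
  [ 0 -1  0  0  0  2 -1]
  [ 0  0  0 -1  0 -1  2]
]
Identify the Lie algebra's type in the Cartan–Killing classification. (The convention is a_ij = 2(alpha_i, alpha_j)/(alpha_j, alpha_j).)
type B_7

The matrix has rank 7 with 2's on the diagonal. Reading the off-diagonal entries as Dynkin edges (a single edge where a_ij = a_ji = -1; a double or triple edge where a_ij * a_ji = 2 or 3), the diagram is a chain of 7 nodes with a double edge at one end; the terminal node there is the unique short simple root (B_7). One simple-root ordering that puts it in standard form is (alpha_1, alpha_5, alpha_4, alpha_7, alpha_6, alpha_2, alpha_3). So the algebra is type B_7, i.e. so(15).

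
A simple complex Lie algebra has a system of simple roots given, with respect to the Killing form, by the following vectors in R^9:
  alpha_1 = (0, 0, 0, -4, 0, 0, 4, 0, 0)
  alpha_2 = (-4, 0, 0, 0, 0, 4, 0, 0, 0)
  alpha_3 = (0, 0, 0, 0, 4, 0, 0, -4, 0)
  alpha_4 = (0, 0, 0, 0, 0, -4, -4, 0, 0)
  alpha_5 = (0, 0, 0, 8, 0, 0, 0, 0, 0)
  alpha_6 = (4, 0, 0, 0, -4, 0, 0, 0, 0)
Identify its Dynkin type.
type C_6

Compute the Cartan integers a_ij = 2(alpha_i, alpha_j)/(alpha_j, alpha_j); the resulting 6x6 Cartan matrix is
[[2, 0, 0, -1, -1, 0], [0, 2, 0, -1, 0, -1], [0, 0, 2, 0, 0, -1], [-1, -1, 0, 2, 0, 0], [-2, 0, 0, 0, 2, 0], [0, -1, -1, 0, 0, 2]].
The roots have two lengths (squared-length ratio 2:1); the short ones are alpha_{1,2,3,4,6}. The associated Dynkin diagram is a chain of 6 nodes with a double edge at one end; the terminal node there is the unique long simple root (C_6), so the type is C_6 (the algebra sp(12)).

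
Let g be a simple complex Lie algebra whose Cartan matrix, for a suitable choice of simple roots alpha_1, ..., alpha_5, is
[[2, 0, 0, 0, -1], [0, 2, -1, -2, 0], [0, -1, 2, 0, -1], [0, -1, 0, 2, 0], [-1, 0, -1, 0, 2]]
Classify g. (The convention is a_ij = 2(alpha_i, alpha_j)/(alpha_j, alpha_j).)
The matrix has rank 5 with 2's on the diagonal. Reading the off-diagonal entries as Dynkin edges (a single edge where a_ij = a_ji = -1; a double or triple edge where a_ij * a_ji = 2 or 3), the diagram is a chain of 5 nodes with a double edge at one end; the terminal node there is the unique short simple root (B_5). One simple-root ordering that puts it in standard form is (alpha_1, alpha_5, alpha_3, alpha_2, alpha_4). So the algebra is type B_5, i.e. so(11).

type B_5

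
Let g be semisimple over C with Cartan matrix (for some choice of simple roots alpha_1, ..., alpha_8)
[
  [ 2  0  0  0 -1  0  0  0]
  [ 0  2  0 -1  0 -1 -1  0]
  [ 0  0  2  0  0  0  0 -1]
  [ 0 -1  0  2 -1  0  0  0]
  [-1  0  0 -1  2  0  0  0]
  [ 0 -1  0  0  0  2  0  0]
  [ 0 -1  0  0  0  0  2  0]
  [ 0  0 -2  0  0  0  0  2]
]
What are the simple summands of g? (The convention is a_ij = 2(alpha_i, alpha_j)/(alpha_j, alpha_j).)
The diagram associated to this matrix has two connected components: the simple roots {alpha_3, alpha_8} form a chain of 2 nodes with a double edge at one end; the terminal node there is the unique short simple root (B_2), and {alpha_1, alpha_2, alpha_4, alpha_5, alpha_6, alpha_7} form a chain of 4 nodes with a fork of two nodes at one end (D_6). A semisimple Lie algebra decomposes uniquely as the direct sum of simple ideals, one per connected component of its Dynkin diagram, so g ≅ B_2 ⊕ D_6 (dimension 10 + 66 = 76).

B_2 (so(5)) + D_6 (so(12))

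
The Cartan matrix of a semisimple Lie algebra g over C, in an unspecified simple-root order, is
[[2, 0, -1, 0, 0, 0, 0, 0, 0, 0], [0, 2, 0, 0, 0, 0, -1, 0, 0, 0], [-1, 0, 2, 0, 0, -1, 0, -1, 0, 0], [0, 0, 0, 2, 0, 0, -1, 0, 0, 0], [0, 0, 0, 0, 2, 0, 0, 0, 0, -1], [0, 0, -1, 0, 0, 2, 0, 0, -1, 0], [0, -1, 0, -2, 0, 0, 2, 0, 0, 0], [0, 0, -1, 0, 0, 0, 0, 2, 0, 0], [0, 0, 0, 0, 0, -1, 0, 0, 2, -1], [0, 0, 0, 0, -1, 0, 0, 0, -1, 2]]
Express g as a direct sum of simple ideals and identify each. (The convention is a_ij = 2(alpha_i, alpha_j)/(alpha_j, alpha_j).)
The diagram associated to this matrix has two connected components: the simple roots {alpha_2, alpha_4, alpha_7} form a chain of 3 nodes with a double edge at one end; the terminal node there is the unique short simple root (B_3), and {alpha_1, alpha_3, alpha_5, alpha_6, alpha_8, alpha_9, alpha_10} form a chain of 5 nodes with a fork of two nodes at one end (D_7). A semisimple Lie algebra decomposes uniquely as the direct sum of simple ideals, one per connected component of its Dynkin diagram, so g ≅ B_3 ⊕ D_7 (dimension 21 + 91 = 112).

B3 + D7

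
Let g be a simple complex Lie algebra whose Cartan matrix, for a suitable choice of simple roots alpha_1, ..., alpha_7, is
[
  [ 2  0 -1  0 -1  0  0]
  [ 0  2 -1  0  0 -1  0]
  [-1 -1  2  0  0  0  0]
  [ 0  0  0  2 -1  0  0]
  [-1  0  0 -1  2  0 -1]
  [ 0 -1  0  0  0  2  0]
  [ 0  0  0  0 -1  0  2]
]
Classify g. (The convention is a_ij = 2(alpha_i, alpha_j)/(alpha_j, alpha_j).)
The matrix has rank 7 with 2's on the diagonal. Reading the off-diagonal entries as Dynkin edges (a single edge where a_ij = a_ji = -1; a double or triple edge where a_ij * a_ji = 2 or 3), the diagram is a chain of 5 nodes with a fork of two nodes at one end (D_7). One simple-root ordering that puts it in standard form is (alpha_6, alpha_2, alpha_3, alpha_1, alpha_5, alpha_7, alpha_4). So the algebra is type D_7, i.e. so(14).

D_7 (so(14))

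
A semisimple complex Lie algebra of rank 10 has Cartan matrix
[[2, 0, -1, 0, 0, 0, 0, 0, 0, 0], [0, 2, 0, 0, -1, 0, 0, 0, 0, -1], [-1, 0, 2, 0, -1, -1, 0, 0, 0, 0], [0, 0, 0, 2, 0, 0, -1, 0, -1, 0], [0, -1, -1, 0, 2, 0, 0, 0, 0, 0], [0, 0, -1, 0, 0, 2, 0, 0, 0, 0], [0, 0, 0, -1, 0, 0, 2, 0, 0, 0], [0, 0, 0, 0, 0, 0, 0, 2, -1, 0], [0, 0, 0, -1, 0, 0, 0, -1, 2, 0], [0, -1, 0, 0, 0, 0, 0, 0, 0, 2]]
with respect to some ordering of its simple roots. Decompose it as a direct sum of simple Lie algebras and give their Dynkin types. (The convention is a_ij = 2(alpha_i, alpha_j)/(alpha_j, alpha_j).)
The diagram associated to this matrix has two connected components: the simple roots {alpha_4, alpha_7, alpha_8, alpha_9} form a chain of 4 nodes with single edges (A_4), and {alpha_1, alpha_2, alpha_3, alpha_5, alpha_6, alpha_10} form a chain of 4 nodes with a fork of two nodes at one end (D_6). A semisimple Lie algebra decomposes uniquely as the direct sum of simple ideals, one per connected component of its Dynkin diagram, so g ≅ A_4 ⊕ D_6 (dimension 24 + 66 = 90).

A_4 + D_6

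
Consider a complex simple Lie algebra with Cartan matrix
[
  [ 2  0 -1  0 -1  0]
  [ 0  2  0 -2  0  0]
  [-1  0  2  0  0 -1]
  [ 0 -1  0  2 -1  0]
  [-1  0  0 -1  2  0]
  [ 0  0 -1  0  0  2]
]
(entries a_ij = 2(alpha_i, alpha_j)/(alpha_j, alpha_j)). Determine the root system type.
The matrix has rank 6 with 2's on the diagonal. Reading the off-diagonal entries as Dynkin edges (a single edge where a_ij = a_ji = -1; a double or triple edge where a_ij * a_ji = 2 or 3), the diagram is a chain of 6 nodes with a double edge at one end; the terminal node there is the unique long simple root (C_6). One simple-root ordering that puts it in standard form is (alpha_6, alpha_3, alpha_1, alpha_5, alpha_4, alpha_2). So the algebra is type C_6, i.e. sp(12).

C_6 (sp(12))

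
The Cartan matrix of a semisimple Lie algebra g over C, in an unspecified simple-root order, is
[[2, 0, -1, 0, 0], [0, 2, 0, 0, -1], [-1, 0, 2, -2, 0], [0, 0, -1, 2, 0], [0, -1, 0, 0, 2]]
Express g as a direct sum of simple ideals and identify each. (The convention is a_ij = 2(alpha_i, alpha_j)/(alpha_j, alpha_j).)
A_2 (sl(3)) ⊕ B_3 (so(7))

The diagram associated to this matrix has two connected components: the simple roots {alpha_2, alpha_5} form a chain of 2 nodes with single edges (A_2), and {alpha_1, alpha_3, alpha_4} form a chain of 3 nodes with a double edge at one end; the terminal node there is the unique short simple root (B_3). A semisimple Lie algebra decomposes uniquely as the direct sum of simple ideals, one per connected component of its Dynkin diagram, so g ≅ A_2 ⊕ B_3 (dimension 8 + 21 = 29).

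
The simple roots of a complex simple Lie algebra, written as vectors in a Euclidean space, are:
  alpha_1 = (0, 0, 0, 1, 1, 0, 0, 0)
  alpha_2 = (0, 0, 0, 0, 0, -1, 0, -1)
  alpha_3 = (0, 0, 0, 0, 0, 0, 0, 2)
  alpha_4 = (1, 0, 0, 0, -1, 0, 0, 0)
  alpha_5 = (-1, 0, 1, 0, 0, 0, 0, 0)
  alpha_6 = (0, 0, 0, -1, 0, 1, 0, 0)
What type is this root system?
Compute the Cartan integers a_ij = 2(alpha_i, alpha_j)/(alpha_j, alpha_j); the resulting 6x6 Cartan matrix is
[[2, 0, 0, -1, 0, -1], [0, 2, -1, 0, 0, -1], [0, -2, 2, 0, 0, 0], [-1, 0, 0, 2, -1, 0], [0, 0, 0, -1, 2, 0], [-1, -1, 0, 0, 0, 2]].
The roots have two lengths (squared-length ratio 2:1); the short ones are alpha_{1,2,4,5,6}. The associated Dynkin diagram is a chain of 6 nodes with a double edge at one end; the terminal node there is the unique long simple root (C_6), so the type is C_6 (the algebra sp(12)).

C_6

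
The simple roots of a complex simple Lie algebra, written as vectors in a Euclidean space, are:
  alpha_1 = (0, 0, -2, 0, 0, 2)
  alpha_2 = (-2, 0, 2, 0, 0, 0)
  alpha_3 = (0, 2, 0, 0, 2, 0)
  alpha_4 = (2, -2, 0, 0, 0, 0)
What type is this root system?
Compute the Cartan integers a_ij = 2(alpha_i, alpha_j)/(alpha_j, alpha_j); the resulting 4x4 Cartan matrix is
[[2, -1, 0, 0], [-1, 2, 0, -1], [0, 0, 2, -1], [0, -1, -1, 2]].
All simple roots have the same length, so the diagram is simply laced. The associated Dynkin diagram is a chain of 4 nodes with single edges (A_4), so the type is A_4 (the algebra sl(5)).

A4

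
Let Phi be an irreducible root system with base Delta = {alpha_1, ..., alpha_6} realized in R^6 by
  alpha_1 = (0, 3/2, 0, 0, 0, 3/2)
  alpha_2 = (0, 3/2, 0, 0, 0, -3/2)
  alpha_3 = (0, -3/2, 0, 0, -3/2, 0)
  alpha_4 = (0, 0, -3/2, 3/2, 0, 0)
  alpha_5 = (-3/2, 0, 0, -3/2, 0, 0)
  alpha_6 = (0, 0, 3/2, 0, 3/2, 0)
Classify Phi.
D6

Compute the Cartan integers a_ij = 2(alpha_i, alpha_j)/(alpha_j, alpha_j); the resulting 6x6 Cartan matrix is
[[2, 0, -1, 0, 0, 0], [0, 2, -1, 0, 0, 0], [-1, -1, 2, 0, 0, -1], [0, 0, 0, 2, -1, -1], [0, 0, 0, -1, 2, 0], [0, 0, -1, -1, 0, 2]].
All simple roots have the same length, so the diagram is simply laced. The associated Dynkin diagram is a chain of 4 nodes with a fork of two nodes at one end (D_6), so the type is D_6 (the algebra so(12)).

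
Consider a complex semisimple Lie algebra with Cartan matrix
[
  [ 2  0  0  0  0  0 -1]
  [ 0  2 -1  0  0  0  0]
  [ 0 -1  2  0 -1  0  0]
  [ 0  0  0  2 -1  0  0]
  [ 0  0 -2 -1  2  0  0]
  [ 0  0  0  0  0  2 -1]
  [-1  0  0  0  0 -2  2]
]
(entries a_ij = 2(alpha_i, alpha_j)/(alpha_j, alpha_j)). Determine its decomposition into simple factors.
type B_3 ⊕ type F_4

The diagram associated to this matrix has two connected components: the simple roots {alpha_1, alpha_6, alpha_7} form a chain of 3 nodes with a double edge at one end; the terminal node there is the unique short simple root (B_3), and {alpha_2, alpha_3, alpha_4, alpha_5} form a chain of 4 nodes with a double edge between the middle two (F_4). A semisimple Lie algebra decomposes uniquely as the direct sum of simple ideals, one per connected component of its Dynkin diagram, so g ≅ B_3 ⊕ F_4 (dimension 21 + 52 = 73).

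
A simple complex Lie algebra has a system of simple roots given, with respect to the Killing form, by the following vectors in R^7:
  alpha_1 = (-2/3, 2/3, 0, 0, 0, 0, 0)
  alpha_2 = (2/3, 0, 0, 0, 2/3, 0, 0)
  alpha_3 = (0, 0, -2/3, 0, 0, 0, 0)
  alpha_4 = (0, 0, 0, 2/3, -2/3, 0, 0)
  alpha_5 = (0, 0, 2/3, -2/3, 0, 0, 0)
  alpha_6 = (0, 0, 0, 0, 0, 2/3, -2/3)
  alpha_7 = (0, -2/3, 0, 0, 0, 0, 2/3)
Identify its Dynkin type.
B_7 (so(15))

Compute the Cartan integers a_ij = 2(alpha_i, alpha_j)/(alpha_j, alpha_j); the resulting 7x7 Cartan matrix is
[[2, -1, 0, 0, 0, 0, -1], [-1, 2, 0, -1, 0, 0, 0], [0, 0, 2, 0, -1, 0, 0], [0, -1, 0, 2, -1, 0, 0], [0, 0, -2, -1, 2, 0, 0], [0, 0, 0, 0, 0, 2, -1], [-1, 0, 0, 0, 0, -1, 2]].
The roots have two lengths (squared-length ratio 2:1); the short ones are alpha_{3}. The associated Dynkin diagram is a chain of 7 nodes with a double edge at one end; the terminal node there is the unique short simple root (B_7), so the type is B_7 (the algebra so(15)).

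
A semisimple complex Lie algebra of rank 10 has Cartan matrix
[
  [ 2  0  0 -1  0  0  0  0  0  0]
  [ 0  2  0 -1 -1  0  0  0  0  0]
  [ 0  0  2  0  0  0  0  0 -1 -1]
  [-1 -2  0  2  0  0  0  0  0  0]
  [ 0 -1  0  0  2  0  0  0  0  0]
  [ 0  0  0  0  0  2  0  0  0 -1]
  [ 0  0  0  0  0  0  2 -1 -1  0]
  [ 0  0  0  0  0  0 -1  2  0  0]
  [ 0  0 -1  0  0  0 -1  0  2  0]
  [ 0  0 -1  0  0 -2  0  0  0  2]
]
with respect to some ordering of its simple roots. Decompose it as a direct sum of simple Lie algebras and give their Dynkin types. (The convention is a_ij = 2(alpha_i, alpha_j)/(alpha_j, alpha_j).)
B6 + F4

The diagram associated to this matrix has two connected components: the simple roots {alpha_3, alpha_6, alpha_7, alpha_8, alpha_9, alpha_10} form a chain of 6 nodes with a double edge at one end; the terminal node there is the unique short simple root (B_6), and {alpha_1, alpha_2, alpha_4, alpha_5} form a chain of 4 nodes with a double edge between the middle two (F_4). A semisimple Lie algebra decomposes uniquely as the direct sum of simple ideals, one per connected component of its Dynkin diagram, so g ≅ B_6 ⊕ F_4 (dimension 78 + 52 = 130).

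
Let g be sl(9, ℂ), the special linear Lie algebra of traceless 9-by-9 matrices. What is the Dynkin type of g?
A8

This is sl(9), which has dimension 9^2 - 1 = 80 and rank 9 - 1 = 8 (a Cartan subalgebra is the diagonal traceless matrices). In the classification of classical Lie algebras, the special linear algebra sl(n+1) has type A_n; here n = 8, so the Dynkin diagram is a chain of 8 nodes with single edges (A_8). Hence the type is A_8.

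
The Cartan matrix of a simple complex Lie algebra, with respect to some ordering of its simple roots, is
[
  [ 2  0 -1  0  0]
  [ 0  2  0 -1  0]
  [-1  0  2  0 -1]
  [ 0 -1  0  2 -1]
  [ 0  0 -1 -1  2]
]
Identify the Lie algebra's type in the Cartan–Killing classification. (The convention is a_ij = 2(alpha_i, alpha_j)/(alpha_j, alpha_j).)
The matrix has rank 5 with 2's on the diagonal. Reading the off-diagonal entries as Dynkin edges (a single edge where a_ij = a_ji = -1; a double or triple edge where a_ij * a_ji = 2 or 3), the diagram is a chain of 5 nodes with single edges (A_5). One simple-root ordering that puts it in standard form is (alpha_1, alpha_3, alpha_5, alpha_4, alpha_2). So the algebra is type A_5, i.e. sl(6).

type A_5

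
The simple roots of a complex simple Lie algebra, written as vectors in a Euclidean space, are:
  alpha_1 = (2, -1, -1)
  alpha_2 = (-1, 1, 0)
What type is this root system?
G_2

Compute the Cartan integers a_ij = 2(alpha_i, alpha_j)/(alpha_j, alpha_j); the resulting 2x2 Cartan matrix is
[[2, -3], [-1, 2]].
The roots have two lengths (squared-length ratio 3:1); the short ones are alpha_{2}. The associated Dynkin diagram is two nodes joined by a triple edge (G_2), so the type is G_2.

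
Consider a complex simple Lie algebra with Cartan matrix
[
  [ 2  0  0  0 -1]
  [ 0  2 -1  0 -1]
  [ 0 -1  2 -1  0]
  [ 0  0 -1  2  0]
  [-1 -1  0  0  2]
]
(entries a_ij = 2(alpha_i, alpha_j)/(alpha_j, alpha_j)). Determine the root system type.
The matrix has rank 5 with 2's on the diagonal. Reading the off-diagonal entries as Dynkin edges (a single edge where a_ij = a_ji = -1; a double or triple edge where a_ij * a_ji = 2 or 3), the diagram is a chain of 5 nodes with single edges (A_5). One simple-root ordering that puts it in standard form is (alpha_4, alpha_3, alpha_2, alpha_5, alpha_1). So the algebra is type A_5, i.e. sl(6).

A_5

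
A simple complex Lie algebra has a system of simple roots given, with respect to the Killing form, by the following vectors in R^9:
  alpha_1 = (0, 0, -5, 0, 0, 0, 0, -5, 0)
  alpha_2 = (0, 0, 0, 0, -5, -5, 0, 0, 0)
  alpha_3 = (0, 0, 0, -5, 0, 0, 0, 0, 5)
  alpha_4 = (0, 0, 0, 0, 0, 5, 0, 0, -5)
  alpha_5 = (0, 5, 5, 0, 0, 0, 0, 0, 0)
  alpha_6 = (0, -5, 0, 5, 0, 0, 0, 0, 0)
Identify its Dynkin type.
A6

Compute the Cartan integers a_ij = 2(alpha_i, alpha_j)/(alpha_j, alpha_j); the resulting 6x6 Cartan matrix is
[[2, 0, 0, 0, -1, 0], [0, 2, 0, -1, 0, 0], [0, 0, 2, -1, 0, -1], [0, -1, -1, 2, 0, 0], [-1, 0, 0, 0, 2, -1], [0, 0, -1, 0, -1, 2]].
All simple roots have the same length, so the diagram is simply laced. The associated Dynkin diagram is a chain of 6 nodes with single edges (A_6), so the type is A_6 (the algebra sl(7)).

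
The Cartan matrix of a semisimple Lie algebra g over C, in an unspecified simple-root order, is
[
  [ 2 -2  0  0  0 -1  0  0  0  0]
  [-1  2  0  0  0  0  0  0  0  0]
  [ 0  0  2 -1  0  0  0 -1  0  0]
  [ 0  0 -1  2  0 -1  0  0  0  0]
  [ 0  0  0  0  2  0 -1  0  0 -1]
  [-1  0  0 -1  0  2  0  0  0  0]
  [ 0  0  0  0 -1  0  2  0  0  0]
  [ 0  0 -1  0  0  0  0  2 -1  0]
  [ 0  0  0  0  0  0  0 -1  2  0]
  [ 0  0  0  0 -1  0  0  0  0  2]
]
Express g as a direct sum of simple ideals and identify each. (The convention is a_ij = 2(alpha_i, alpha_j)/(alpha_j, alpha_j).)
A3 + B7

The diagram associated to this matrix has two connected components: the simple roots {alpha_5, alpha_7, alpha_10} form a chain of 3 nodes with single edges (A_3), and {alpha_1, alpha_2, alpha_3, alpha_4, alpha_6, alpha_8, alpha_9} form a chain of 7 nodes with a double edge at one end; the terminal node there is the unique short simple root (B_7). A semisimple Lie algebra decomposes uniquely as the direct sum of simple ideals, one per connected component of its Dynkin diagram, so g ≅ A_3 ⊕ B_7 (dimension 15 + 105 = 120).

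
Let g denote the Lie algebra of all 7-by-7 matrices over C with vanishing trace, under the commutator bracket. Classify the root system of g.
A6

This is sl(7), which has dimension 7^2 - 1 = 48 and rank 7 - 1 = 6 (a Cartan subalgebra is the diagonal traceless matrices). In the classification of classical Lie algebras, the special linear algebra sl(n+1) has type A_n; here n = 6, so the Dynkin diagram is a chain of 6 nodes with single edges (A_6). Hence the type is A_6.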